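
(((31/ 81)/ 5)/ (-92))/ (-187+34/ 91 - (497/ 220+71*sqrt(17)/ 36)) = 117343323097/ 26590862267942072 - 11027021005*sqrt(17)/ 239317760411478648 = 0.00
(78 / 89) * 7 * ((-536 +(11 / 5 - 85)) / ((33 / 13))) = -7320404 / 4895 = -1495.49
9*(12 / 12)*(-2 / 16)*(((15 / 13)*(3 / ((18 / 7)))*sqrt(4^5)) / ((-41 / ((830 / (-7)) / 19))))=-74700 / 10127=-7.38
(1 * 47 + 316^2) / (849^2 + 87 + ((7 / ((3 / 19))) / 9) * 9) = 299709 / 2162797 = 0.14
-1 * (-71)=71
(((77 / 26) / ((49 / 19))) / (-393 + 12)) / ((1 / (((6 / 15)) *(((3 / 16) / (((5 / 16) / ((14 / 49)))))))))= -418 / 2022475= -0.00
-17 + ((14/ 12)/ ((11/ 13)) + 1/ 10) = -2561/ 165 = -15.52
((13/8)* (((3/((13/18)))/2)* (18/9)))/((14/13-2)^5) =-371293/36864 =-10.07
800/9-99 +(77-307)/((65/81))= -34717/117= -296.73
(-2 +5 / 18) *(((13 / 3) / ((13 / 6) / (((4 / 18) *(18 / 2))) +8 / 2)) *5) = -4030 / 549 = -7.34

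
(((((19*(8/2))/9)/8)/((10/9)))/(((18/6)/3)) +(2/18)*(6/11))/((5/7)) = 4669/3300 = 1.41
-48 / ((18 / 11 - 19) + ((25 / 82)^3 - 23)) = 291122304 / 244635517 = 1.19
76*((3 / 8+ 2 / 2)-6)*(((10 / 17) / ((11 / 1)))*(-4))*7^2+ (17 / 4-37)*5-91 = 3429.42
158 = 158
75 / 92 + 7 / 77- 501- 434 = -945303 / 1012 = -934.09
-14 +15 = 1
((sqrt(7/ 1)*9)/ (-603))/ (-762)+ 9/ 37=sqrt(7)/ 51054+ 9/ 37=0.24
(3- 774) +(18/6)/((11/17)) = -8430/11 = -766.36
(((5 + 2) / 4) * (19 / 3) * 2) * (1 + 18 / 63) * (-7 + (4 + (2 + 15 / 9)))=19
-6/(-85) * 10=12/17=0.71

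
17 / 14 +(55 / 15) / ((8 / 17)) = 1513 / 168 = 9.01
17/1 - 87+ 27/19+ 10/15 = -67.91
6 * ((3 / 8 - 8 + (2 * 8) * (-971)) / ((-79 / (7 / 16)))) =2611329 / 5056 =516.48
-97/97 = -1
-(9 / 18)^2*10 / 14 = -5 / 28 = -0.18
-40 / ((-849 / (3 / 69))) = 40 / 19527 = 0.00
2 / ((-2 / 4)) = -4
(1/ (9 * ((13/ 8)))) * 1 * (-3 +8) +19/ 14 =2783/ 1638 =1.70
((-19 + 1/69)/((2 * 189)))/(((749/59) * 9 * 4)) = -38645/351637524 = -0.00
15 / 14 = 1.07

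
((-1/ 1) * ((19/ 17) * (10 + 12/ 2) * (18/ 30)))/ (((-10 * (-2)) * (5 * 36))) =-19/ 6375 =-0.00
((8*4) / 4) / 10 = 4 / 5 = 0.80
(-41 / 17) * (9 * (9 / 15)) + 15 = 1.98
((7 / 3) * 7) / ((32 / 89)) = 4361 / 96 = 45.43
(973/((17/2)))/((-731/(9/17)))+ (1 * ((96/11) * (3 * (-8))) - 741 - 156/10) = -966.14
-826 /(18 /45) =-2065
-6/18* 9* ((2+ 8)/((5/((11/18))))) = -11/3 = -3.67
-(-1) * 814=814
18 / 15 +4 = 26 / 5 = 5.20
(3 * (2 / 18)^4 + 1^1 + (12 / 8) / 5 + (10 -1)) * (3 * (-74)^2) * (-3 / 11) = -616791998 / 13365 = -46149.79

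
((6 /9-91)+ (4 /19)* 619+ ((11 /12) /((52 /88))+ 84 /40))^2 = 26134925569 /13727025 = 1903.90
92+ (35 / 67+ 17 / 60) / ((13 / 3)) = 1605879 / 17420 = 92.19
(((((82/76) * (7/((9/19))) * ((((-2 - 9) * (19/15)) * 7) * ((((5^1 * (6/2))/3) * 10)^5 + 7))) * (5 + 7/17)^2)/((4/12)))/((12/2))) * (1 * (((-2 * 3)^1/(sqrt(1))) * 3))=185097544979518248/1445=128095186837036.85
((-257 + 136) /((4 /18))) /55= -9.90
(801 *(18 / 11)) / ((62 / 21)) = 151389 / 341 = 443.96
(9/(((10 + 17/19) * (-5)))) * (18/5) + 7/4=2657/2300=1.16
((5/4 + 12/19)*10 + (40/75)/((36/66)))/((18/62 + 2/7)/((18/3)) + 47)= 432047/1027995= 0.42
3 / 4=0.75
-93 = -93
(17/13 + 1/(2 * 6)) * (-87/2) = -6293/104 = -60.51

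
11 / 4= 2.75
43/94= 0.46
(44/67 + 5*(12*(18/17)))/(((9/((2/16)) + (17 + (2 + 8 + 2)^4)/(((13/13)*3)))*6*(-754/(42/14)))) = -54831/9004151507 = -0.00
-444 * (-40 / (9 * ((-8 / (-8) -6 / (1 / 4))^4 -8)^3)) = 5920 / 65738235066307611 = 0.00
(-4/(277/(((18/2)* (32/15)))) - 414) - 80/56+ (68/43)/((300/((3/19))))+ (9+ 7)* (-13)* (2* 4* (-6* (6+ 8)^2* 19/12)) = 122691535037783/39604075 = 3097952.30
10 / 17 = 0.59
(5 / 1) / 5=1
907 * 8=7256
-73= -73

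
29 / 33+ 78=2603 / 33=78.88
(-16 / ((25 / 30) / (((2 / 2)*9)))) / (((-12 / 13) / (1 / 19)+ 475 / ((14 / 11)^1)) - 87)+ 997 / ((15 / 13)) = 126661639 / 146697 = 863.42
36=36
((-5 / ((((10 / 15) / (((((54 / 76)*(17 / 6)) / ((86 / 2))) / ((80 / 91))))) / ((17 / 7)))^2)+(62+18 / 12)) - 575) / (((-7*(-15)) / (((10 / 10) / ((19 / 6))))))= -27979467347841 / 18181332377600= -1.54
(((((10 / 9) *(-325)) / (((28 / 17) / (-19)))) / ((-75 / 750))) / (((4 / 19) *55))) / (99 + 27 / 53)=-528549125 / 14619528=-36.15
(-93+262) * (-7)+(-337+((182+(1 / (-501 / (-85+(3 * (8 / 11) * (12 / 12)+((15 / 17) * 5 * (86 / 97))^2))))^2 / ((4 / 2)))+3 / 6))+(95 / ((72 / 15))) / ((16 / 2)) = -19187138115679395721754503 / 14372205510122256481344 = -1335.02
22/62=11/31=0.35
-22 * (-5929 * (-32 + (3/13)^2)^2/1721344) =1901081740019/24581652992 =77.34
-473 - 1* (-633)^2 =-401162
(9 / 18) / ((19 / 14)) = 7 / 19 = 0.37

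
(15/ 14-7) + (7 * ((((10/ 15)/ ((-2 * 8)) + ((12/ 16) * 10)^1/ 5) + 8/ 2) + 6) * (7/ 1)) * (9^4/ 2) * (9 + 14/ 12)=4194537097/ 224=18725612.04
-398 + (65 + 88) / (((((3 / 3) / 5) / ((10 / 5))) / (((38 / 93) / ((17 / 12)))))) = 1342 / 31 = 43.29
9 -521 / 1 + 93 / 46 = -23459 / 46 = -509.98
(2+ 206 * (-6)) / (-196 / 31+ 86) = -19127 / 1235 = -15.49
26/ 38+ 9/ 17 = 1.21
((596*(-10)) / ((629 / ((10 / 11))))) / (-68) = 0.13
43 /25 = 1.72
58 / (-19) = -58 / 19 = -3.05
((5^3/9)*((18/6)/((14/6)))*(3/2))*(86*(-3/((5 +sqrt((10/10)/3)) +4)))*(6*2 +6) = -11755125/847 +435375*sqrt(3)/847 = -12988.23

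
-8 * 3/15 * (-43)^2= -14792/5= -2958.40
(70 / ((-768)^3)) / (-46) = 35 / 10418651136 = 0.00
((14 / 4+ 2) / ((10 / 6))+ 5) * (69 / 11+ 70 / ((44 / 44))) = 69637 / 110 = 633.06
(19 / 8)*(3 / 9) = 19 / 24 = 0.79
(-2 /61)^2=0.00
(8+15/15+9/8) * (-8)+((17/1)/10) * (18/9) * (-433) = -7766/5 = -1553.20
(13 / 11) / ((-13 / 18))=-18 / 11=-1.64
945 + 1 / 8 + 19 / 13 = 98445 / 104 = 946.59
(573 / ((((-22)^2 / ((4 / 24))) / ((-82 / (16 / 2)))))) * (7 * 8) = -113.26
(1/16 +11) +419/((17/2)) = 16417/272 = 60.36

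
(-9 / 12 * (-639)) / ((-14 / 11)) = -376.55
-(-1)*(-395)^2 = 156025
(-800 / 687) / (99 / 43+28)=-34400 / 895161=-0.04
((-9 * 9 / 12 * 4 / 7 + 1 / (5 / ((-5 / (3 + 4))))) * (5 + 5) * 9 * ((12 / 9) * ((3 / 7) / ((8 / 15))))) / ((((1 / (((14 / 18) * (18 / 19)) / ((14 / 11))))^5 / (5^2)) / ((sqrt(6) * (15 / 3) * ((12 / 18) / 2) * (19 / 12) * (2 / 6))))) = -1351.38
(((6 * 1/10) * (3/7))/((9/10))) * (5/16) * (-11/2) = -55/112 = -0.49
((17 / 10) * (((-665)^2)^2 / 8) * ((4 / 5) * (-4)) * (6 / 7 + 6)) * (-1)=911882101200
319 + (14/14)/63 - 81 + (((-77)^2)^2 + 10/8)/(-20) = -8857367047/5040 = -1757414.10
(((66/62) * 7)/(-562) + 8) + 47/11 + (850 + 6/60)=413160733/479105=862.36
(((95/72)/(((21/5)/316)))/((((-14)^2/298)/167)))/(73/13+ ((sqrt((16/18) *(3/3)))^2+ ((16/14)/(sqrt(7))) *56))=-9237436150475/30585582636+ 7574454872400 *sqrt(7)/17841589871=821.21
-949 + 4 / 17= -16129 / 17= -948.76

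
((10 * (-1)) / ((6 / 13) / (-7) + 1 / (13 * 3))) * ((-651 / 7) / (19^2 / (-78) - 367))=2829060 / 45551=62.11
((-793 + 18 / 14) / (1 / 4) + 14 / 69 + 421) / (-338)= 1326151 / 163254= 8.12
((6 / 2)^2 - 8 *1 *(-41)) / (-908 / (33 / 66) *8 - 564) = -337 / 15092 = -0.02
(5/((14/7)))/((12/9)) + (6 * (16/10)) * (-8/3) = -949/40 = -23.72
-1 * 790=-790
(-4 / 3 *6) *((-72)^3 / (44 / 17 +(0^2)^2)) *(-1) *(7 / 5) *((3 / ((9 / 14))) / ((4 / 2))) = -207277056 / 55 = -3768673.75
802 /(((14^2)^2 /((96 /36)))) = 401 /7203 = 0.06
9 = 9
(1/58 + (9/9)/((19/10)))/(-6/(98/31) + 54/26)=381563/125628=3.04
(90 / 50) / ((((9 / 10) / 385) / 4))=3080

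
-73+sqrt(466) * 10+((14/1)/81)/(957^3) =-5182552286095/70993866933+10 * sqrt(466) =142.87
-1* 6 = -6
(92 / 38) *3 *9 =1242 / 19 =65.37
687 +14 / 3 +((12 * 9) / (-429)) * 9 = 295753 / 429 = 689.40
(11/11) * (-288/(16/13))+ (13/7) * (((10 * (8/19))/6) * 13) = -86606/399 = -217.06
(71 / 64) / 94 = 71 / 6016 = 0.01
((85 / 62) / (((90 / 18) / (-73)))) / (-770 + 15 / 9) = 3723 / 142910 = 0.03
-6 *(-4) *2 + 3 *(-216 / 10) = -84 / 5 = -16.80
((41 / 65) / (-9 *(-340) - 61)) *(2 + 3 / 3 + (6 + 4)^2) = 4223 / 194935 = 0.02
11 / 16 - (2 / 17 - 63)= 17291 / 272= 63.57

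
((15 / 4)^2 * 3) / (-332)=-675 / 5312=-0.13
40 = 40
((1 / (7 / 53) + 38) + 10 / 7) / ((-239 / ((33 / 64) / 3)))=-517 / 15296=-0.03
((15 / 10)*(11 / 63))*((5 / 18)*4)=55 / 189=0.29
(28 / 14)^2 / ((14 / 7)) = 2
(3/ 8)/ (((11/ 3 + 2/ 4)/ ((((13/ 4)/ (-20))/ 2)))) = -117/ 16000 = -0.01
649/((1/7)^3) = 222607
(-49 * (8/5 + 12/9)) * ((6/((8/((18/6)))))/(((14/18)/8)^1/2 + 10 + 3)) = -232848/9395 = -24.78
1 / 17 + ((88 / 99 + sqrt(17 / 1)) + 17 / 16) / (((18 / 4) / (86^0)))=5425 / 11016 + 2 * sqrt(17) / 9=1.41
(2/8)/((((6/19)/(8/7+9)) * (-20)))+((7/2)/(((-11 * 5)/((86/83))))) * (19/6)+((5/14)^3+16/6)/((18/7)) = 17179823/38652768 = 0.44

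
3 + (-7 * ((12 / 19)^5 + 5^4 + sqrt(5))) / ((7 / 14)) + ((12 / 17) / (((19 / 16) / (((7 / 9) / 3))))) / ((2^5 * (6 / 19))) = -8779.70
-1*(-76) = 76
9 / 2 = 4.50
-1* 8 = -8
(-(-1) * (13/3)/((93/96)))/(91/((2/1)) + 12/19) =15808/163029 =0.10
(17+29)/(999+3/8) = 368/7995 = 0.05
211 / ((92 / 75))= 15825 / 92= 172.01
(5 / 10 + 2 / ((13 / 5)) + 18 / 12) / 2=18 / 13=1.38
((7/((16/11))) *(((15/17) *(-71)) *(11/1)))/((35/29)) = -747417/272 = -2747.86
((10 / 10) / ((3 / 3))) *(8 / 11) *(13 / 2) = 52 / 11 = 4.73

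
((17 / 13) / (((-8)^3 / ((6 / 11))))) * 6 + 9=164583 / 18304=8.99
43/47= 0.91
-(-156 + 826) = -670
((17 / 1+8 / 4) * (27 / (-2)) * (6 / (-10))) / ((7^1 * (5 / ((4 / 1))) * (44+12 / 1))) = 1539 / 4900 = 0.31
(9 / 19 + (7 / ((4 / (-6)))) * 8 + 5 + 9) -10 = -1511 / 19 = -79.53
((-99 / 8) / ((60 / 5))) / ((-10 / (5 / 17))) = 33 / 1088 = 0.03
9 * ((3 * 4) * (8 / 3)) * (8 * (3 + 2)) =11520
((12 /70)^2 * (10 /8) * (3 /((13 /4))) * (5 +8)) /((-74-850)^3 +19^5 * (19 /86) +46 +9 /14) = -1548 /2768394085345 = -0.00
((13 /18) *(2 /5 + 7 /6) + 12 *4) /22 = 26531 /11880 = 2.23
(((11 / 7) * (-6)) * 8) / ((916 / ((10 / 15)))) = -88 / 1603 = -0.05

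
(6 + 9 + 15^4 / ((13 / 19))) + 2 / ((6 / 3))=962083 / 13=74006.38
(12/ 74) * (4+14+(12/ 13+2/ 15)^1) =7432/ 2405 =3.09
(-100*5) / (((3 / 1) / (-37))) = 18500 / 3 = 6166.67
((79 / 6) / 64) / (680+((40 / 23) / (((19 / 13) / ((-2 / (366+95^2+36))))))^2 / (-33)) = 0.00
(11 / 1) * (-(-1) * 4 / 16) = 11 / 4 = 2.75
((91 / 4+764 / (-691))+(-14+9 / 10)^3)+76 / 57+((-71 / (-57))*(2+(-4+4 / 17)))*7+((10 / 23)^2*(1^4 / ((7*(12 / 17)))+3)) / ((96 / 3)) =-22220655622346843 / 9917804148000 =-2240.48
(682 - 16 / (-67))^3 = 95506661411000 / 300763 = 317547907.86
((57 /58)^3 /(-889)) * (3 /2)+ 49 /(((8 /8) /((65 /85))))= 220971674789 /5897455312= 37.47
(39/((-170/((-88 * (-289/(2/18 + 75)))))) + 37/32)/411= -159163/854880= -0.19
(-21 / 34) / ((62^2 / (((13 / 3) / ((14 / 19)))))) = -247 / 261392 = -0.00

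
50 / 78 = 25 / 39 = 0.64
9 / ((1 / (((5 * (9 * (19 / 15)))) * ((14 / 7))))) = 1026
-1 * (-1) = 1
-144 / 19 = -7.58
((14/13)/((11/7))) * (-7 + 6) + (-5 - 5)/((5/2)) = -670/143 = -4.69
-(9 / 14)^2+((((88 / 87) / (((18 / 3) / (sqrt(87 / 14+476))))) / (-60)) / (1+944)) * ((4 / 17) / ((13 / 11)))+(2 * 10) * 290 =1136719 / 196 - 242 * sqrt(94514) / 5723397225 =5799.59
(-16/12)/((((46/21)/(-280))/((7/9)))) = 27440/207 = 132.56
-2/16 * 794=-397/4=-99.25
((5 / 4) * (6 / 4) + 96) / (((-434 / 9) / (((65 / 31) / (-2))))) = 458055 / 215264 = 2.13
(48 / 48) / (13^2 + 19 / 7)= 7 / 1202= 0.01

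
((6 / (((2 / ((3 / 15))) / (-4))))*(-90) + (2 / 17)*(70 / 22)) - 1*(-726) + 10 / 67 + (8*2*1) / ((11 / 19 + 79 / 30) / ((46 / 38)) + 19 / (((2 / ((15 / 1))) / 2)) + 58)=2816567532038 / 2988179029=942.57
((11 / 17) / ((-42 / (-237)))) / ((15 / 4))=1738 / 1785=0.97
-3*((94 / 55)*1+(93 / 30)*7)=-1545 / 22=-70.23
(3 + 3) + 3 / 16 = 99 / 16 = 6.19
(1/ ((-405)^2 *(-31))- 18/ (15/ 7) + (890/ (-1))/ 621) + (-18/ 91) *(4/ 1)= -113069277473/ 10642434075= -10.62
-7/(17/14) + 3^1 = -2.76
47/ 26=1.81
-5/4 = -1.25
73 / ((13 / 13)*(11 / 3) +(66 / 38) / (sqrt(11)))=79059 / 3890 -37449*sqrt(11) / 42790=17.42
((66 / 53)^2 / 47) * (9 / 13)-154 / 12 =-131919799 / 10297794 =-12.81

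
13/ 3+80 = 253/ 3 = 84.33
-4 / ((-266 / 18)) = 36 / 133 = 0.27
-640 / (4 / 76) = -12160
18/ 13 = 1.38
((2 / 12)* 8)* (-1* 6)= -8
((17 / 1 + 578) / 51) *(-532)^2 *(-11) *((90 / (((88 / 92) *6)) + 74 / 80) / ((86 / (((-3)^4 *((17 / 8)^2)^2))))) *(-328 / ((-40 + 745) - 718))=-83653426698748767 / 286208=-292281930270.11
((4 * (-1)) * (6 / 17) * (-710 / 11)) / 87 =5680 / 5423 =1.05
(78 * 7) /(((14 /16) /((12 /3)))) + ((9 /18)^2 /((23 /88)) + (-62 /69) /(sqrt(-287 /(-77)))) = 57430 /23 -62 * sqrt(451) /2829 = 2496.49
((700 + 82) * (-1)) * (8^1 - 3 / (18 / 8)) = -15640 / 3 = -5213.33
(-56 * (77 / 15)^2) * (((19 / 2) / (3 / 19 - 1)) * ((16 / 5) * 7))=372899.84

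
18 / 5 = 3.60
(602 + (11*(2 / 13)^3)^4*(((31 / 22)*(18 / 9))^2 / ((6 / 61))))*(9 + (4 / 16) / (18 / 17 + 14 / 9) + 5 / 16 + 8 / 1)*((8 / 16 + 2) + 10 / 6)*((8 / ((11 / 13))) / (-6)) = -585976375426388777131 / 8516346192463824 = -68806.08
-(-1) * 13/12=13/12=1.08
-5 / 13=-0.38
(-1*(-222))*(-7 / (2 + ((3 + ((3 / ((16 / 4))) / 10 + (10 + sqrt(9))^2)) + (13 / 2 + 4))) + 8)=4350016 / 2461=1767.58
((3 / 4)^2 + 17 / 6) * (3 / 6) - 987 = -94589 / 96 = -985.30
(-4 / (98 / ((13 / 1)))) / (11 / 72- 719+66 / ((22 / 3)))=1872 / 2504341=0.00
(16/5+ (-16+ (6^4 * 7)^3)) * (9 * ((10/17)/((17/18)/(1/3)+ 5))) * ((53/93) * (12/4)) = 21368732086151424/24769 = 862720823858.51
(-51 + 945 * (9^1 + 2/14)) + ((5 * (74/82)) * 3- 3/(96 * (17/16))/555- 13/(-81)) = 179702512423/20889090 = 8602.70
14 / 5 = 2.80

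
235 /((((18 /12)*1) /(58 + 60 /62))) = 859160 /93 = 9238.28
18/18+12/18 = 5/3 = 1.67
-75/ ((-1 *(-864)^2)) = 25/ 248832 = 0.00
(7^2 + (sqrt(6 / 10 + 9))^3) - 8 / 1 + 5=192 * sqrt(15) / 25 + 46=75.74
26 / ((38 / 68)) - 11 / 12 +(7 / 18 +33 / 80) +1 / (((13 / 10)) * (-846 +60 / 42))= 6099393421 / 131423760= 46.41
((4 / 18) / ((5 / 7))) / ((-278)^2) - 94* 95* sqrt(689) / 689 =7 / 1738890 - 8930* sqrt(689) / 689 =-340.21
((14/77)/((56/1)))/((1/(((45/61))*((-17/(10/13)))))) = -1989/37576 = -0.05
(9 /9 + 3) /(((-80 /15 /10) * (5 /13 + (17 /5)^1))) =-325 /164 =-1.98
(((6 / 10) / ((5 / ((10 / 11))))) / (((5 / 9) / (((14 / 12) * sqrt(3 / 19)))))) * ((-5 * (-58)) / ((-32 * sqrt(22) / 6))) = -5481 * sqrt(1254) / 183920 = -1.06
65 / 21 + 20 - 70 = -985 / 21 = -46.90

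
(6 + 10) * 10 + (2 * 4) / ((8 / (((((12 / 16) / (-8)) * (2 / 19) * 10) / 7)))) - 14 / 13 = 158.91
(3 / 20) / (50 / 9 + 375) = 27 / 68500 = 0.00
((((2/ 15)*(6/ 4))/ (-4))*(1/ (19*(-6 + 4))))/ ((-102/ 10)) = -1/ 7752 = -0.00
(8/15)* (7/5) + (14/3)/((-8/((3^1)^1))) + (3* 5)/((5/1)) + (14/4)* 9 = 10049/300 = 33.50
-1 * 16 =-16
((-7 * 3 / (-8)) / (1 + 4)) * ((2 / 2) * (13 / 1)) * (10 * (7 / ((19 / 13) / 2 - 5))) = -8281 / 74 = -111.91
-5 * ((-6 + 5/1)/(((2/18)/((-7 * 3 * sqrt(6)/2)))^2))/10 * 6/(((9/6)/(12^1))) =1285956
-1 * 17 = -17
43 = 43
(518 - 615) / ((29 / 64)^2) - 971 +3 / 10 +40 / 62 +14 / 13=-4885256381 / 3389230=-1441.41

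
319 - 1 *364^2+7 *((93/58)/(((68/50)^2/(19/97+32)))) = -858363068487/6503656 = -131981.62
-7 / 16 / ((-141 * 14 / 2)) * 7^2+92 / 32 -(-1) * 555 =1258615 / 2256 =557.90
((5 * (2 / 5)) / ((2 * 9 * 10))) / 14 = 1 / 1260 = 0.00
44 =44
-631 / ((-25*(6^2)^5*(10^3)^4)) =631 / 1511654400000000000000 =0.00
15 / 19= 0.79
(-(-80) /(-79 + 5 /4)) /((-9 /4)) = 1280 /2799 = 0.46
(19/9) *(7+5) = 76/3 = 25.33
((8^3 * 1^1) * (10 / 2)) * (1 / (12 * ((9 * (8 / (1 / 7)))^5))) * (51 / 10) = 17 / 508127510016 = 0.00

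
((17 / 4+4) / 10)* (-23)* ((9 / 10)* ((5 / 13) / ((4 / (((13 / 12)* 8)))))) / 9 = -253 / 160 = -1.58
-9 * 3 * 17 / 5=-459 / 5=-91.80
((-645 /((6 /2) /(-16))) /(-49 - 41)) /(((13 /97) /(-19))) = 633992 /117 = 5418.74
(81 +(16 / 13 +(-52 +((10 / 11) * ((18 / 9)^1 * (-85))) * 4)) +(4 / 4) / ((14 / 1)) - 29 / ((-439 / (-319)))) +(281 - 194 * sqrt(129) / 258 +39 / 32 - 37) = -5114841639 / 14062048 - 97 * sqrt(129) / 129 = -372.27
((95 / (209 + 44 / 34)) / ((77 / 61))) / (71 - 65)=19703 / 330330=0.06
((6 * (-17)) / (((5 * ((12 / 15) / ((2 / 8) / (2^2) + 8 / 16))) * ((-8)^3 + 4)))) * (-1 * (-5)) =0.14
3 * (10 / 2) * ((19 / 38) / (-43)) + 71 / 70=1264 / 1505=0.84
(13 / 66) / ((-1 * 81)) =-13 / 5346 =-0.00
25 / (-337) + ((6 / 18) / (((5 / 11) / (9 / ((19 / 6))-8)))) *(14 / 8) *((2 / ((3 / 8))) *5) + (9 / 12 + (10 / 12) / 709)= -175.84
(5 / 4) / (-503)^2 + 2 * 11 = 22264797 / 1012036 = 22.00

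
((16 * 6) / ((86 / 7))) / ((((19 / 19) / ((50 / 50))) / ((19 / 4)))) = 1596 / 43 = 37.12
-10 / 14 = -5 / 7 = -0.71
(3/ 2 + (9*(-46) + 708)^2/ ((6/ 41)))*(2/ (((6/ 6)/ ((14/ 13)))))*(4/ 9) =7350280/ 13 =565406.15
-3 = -3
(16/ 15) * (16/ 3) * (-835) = -42752/ 9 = -4750.22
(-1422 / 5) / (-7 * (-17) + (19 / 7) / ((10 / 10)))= -1659 / 710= -2.34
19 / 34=0.56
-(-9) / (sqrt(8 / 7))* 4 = 33.67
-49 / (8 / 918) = -22491 / 4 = -5622.75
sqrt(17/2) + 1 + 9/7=16/7 + sqrt(34)/2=5.20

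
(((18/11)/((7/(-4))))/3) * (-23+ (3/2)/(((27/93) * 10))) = 2698/385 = 7.01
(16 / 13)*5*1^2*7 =43.08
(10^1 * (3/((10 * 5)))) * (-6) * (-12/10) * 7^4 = 259308/25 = 10372.32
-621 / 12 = -207 / 4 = -51.75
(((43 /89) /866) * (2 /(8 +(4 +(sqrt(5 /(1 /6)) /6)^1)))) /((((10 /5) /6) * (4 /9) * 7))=20898 /231722981- 1161 * sqrt(30) /926891924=0.00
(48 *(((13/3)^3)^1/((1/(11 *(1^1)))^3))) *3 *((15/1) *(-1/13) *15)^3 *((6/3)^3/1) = -646866000000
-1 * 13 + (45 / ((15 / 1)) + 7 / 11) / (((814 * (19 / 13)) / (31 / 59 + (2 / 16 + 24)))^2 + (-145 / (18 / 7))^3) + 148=35064297469651195626795 / 259735576345544721917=135.00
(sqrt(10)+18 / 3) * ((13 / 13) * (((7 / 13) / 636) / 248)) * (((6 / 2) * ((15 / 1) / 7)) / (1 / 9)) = 135 * sqrt(10) / 683488+405 / 341744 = 0.00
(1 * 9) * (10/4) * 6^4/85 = 5832/17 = 343.06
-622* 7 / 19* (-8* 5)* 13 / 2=59581.05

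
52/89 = 0.58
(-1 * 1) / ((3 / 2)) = -2 / 3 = -0.67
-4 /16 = -1 /4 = -0.25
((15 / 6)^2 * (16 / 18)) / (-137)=-0.04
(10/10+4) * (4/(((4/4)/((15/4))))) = 75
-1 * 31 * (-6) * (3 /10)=279 /5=55.80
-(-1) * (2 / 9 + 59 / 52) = 635 / 468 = 1.36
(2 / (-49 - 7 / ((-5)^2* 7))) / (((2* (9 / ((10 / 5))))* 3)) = -25 / 16551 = -0.00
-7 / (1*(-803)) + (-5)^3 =-124.99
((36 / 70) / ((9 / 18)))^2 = 1296 / 1225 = 1.06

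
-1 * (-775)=775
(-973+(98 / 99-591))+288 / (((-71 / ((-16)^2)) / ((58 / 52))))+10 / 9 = -248558188 / 91377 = -2720.14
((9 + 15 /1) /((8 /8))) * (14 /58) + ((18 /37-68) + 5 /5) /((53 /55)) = -3595847 /56869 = -63.23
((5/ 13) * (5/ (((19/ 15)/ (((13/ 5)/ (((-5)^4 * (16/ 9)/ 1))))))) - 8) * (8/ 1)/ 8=-60773/ 7600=-8.00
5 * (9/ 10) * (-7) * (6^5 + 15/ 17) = -8329041/ 34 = -244971.79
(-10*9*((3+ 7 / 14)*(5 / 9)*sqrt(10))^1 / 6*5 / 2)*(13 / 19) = -157.77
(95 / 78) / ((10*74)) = 19 / 11544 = 0.00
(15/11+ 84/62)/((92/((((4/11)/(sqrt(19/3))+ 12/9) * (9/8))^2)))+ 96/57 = 25029 * sqrt(57)/13113496+ 252647677/144248456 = 1.77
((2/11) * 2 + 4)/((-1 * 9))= -16/33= -0.48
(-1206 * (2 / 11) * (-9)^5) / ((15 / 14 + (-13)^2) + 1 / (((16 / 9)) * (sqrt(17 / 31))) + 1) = 5195798491000320 / 68647393771- 1004959182528 * sqrt(527) / 68647393771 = 75352.14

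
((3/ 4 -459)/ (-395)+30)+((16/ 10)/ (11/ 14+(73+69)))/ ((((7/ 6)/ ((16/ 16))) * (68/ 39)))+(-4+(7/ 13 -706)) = -94691575925/ 139602164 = -678.30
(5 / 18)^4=625 / 104976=0.01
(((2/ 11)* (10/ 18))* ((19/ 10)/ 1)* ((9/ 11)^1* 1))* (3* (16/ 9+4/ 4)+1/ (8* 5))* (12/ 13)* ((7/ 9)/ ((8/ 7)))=933793/ 1132560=0.82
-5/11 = -0.45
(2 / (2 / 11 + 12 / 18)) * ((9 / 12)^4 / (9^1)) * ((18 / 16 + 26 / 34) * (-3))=-228987 / 487424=-0.47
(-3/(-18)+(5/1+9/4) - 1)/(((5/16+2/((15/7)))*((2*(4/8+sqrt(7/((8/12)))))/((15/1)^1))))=-23100/12259+23100*sqrt(42)/12259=10.33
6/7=0.86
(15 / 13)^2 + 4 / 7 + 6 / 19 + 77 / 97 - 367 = -363.99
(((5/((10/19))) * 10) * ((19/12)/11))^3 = 5880735125/2299968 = 2556.88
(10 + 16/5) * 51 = 3366/5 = 673.20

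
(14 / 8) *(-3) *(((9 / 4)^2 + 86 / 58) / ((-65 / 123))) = 7844571 / 120640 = 65.02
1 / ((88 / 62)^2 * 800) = 961 / 1548800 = 0.00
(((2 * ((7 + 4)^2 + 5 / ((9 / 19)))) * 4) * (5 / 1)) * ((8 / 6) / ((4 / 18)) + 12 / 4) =47360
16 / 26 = 8 / 13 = 0.62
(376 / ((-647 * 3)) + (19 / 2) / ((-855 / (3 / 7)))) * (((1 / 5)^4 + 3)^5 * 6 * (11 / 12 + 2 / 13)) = -1245758876737192407296 / 4010677337646484375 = -310.61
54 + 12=66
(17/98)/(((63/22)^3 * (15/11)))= 995588/183784545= 0.01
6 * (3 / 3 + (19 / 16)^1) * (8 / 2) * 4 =210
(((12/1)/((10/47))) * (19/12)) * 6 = 2679/5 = 535.80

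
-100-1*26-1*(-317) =191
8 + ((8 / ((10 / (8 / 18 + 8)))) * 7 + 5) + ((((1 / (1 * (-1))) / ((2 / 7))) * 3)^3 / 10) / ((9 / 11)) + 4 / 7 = -406361 / 5040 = -80.63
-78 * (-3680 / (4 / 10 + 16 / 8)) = 119600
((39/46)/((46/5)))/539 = 195/1140524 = 0.00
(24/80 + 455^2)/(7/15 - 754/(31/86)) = -192533529/1944886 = -98.99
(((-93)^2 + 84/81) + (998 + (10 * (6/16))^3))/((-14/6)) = -16762933/4032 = -4157.47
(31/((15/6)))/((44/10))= 31/11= 2.82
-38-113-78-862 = -1091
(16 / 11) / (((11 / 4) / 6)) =384 / 121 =3.17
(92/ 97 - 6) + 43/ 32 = -11509/ 3104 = -3.71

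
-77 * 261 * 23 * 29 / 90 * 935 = -278519857 / 2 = -139259928.50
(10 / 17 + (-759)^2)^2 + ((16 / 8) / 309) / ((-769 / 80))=331869996303.70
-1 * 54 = -54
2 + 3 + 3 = 8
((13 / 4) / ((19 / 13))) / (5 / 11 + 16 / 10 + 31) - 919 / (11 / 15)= -1904543635 / 1519848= -1253.11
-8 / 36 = -2 / 9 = -0.22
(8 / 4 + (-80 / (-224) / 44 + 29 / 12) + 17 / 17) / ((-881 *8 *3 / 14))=-10025 / 2791008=-0.00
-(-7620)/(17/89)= 678180/17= 39892.94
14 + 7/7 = 15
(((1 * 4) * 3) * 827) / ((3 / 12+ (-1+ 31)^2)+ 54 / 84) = 277872 / 25225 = 11.02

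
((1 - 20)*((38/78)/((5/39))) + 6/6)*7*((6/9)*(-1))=4984/15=332.27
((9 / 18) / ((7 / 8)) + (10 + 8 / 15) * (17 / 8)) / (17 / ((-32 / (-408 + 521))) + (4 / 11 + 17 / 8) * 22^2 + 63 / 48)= 0.02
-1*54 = -54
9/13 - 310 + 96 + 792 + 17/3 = 22790/39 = 584.36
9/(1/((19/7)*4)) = 684/7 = 97.71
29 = 29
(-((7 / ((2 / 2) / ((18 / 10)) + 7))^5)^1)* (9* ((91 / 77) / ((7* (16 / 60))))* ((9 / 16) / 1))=-2239362170955 / 1023569231872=-2.19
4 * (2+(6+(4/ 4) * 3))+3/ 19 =839/ 19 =44.16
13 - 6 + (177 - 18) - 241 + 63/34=-2487/34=-73.15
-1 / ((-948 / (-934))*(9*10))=-467 / 42660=-0.01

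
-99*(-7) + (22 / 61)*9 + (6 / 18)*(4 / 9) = 1146961 / 1647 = 696.39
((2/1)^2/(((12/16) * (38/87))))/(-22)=-0.56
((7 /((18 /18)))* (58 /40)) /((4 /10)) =203 /8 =25.38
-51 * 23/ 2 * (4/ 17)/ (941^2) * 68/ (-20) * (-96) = -225216/ 4427405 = -0.05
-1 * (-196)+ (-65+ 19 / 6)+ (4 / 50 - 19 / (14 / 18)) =115309 / 1050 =109.82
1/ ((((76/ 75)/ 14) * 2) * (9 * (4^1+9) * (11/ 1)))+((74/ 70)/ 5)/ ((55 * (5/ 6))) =1423633/ 142642500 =0.01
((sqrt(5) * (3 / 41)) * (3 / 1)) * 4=36 * sqrt(5) / 41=1.96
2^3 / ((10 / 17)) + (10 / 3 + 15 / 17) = 4543 / 255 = 17.82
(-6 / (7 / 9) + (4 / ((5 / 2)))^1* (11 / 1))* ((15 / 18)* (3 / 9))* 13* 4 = 8996 / 63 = 142.79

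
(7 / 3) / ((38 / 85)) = 595 / 114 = 5.22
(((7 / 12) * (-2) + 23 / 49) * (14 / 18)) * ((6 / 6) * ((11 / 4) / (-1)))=1.49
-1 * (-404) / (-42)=-9.62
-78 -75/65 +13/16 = -16295/208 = -78.34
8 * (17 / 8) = 17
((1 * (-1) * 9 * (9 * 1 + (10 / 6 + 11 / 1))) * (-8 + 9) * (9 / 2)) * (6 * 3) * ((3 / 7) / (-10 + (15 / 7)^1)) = 9477 / 11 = 861.55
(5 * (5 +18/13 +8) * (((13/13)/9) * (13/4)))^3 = 817400375/46656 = 17519.73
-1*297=-297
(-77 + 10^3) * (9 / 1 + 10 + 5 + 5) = 26767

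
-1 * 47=-47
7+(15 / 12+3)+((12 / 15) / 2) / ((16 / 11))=461 / 40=11.52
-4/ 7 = -0.57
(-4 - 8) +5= -7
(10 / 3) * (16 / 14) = 80 / 21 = 3.81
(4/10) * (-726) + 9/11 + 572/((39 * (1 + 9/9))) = -46571/165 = -282.25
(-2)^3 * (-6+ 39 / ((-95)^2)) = 432888 / 9025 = 47.97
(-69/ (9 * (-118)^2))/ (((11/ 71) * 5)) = -0.00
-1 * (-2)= 2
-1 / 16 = -0.06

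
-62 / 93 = -0.67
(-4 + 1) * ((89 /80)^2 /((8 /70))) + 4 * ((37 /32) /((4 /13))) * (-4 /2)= -320261 /5120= -62.55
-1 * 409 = -409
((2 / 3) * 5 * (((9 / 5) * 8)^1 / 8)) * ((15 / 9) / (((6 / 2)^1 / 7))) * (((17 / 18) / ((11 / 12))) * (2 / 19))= 4760 / 1881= 2.53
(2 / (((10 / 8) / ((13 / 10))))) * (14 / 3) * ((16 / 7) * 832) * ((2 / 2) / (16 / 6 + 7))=1909.58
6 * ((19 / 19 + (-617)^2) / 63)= 761380 / 21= 36256.19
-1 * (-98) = 98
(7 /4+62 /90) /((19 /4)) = 439 /855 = 0.51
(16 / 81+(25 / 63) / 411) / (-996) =-15419 / 77368284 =-0.00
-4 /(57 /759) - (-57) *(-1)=-2095 /19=-110.26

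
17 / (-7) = -17 / 7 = -2.43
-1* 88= -88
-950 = -950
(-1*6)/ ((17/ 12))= -72/ 17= -4.24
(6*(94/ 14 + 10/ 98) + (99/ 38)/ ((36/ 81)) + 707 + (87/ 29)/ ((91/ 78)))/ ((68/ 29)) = 163361495/ 506464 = 322.55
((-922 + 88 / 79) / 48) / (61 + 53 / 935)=-11336875 / 36079616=-0.31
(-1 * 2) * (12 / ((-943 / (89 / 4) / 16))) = 8544 / 943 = 9.06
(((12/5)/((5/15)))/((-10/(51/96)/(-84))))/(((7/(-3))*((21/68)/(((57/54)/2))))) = -16473/700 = -23.53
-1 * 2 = -2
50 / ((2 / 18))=450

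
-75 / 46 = -1.63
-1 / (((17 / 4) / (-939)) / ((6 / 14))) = 11268 / 119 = 94.69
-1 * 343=-343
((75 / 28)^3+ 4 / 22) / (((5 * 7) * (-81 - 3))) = -4684529 / 709927680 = -0.01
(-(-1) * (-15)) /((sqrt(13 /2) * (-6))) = 5 * sqrt(26) /26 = 0.98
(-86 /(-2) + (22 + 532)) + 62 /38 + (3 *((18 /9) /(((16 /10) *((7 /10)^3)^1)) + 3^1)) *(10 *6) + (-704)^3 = -2273858652826 /6517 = -348911869.39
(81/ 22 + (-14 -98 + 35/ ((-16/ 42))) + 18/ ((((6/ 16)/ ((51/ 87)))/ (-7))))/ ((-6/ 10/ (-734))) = -1859862415/ 3828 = -485857.48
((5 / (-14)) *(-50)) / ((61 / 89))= 11125 / 427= 26.05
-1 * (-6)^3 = 216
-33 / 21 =-11 / 7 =-1.57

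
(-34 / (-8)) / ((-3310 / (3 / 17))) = -3 / 13240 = -0.00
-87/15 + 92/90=-43/9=-4.78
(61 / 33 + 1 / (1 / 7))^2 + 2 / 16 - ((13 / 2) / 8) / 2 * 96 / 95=78.01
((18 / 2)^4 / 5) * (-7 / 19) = -45927 / 95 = -483.44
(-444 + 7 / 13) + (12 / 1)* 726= 107491 / 13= 8268.54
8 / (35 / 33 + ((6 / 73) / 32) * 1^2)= 308352 / 40979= 7.52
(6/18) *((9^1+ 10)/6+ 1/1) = 25/18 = 1.39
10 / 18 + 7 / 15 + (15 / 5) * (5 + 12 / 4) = 1126 / 45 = 25.02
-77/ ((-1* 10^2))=77/ 100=0.77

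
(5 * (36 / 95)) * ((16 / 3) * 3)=576 / 19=30.32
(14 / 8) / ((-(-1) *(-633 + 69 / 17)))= -119 / 42768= -0.00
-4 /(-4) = 1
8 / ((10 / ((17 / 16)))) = 17 / 20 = 0.85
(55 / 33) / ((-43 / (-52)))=260 / 129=2.02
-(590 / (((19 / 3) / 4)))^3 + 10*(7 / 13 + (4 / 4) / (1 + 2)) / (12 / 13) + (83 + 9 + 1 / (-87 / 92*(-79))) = -7317563841781219 / 141425721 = -51741393.22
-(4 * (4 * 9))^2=-20736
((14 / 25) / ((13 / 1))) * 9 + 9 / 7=3807 / 2275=1.67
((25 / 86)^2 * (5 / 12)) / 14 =3125 / 1242528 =0.00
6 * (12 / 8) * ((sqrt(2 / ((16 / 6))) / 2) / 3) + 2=3.30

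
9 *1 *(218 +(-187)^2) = 316683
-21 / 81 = -7 / 27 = -0.26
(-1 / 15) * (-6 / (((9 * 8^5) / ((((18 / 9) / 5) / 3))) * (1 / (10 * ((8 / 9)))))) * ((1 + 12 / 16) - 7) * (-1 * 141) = 329 / 276480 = 0.00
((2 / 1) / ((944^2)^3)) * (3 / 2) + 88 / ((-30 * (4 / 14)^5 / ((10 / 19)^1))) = -32708065568267832393557 / 40337299661748436992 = -810.86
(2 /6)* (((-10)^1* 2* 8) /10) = -16 /3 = -5.33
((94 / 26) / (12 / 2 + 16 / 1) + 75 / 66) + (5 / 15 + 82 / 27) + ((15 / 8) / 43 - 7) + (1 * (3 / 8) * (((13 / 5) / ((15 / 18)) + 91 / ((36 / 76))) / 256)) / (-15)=-2.30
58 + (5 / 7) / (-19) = 57.96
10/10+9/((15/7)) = 26/5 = 5.20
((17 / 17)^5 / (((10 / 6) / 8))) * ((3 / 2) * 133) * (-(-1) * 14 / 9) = 7448 / 5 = 1489.60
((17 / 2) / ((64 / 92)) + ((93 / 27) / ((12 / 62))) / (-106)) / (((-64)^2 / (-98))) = -27039817 / 93782016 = -0.29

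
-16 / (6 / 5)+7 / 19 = -12.96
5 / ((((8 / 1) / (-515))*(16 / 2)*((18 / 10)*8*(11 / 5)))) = -64375 / 50688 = -1.27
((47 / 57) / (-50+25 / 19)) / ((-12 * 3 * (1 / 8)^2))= 752 / 24975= 0.03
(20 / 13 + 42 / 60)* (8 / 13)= 1164 / 845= 1.38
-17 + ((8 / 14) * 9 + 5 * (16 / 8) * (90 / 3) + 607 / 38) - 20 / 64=646495 / 2128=303.80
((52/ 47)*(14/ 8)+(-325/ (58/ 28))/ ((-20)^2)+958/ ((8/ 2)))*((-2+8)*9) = 70965261/ 5452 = 13016.37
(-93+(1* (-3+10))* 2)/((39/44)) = -3476/39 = -89.13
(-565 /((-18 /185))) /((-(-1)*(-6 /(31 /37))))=-87575 /108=-810.88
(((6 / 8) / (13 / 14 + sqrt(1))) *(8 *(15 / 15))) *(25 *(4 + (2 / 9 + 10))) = 89600 / 81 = 1106.17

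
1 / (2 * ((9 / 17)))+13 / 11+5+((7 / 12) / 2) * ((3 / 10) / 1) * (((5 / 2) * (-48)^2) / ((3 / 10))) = 1687.13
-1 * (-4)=4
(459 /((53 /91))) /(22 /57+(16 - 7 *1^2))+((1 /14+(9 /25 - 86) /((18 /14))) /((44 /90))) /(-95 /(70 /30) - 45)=64042593103 /748572000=85.55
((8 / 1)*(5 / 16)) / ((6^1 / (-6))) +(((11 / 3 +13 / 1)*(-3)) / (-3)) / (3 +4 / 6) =45 / 22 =2.05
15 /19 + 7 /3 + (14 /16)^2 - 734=-2663447 /3648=-730.11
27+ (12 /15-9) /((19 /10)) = 431 /19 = 22.68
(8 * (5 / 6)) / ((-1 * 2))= -10 / 3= -3.33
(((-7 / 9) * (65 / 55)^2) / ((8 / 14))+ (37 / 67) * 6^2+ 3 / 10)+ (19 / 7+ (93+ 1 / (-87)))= 33764961269 / 296229780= 113.98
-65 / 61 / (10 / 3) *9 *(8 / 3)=-468 / 61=-7.67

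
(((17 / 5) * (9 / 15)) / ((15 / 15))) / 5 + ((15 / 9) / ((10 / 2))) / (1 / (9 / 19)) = 1344 / 2375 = 0.57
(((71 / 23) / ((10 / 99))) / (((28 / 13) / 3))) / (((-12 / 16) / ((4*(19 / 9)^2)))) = -7330466 / 7245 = -1011.80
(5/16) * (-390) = -975/8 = -121.88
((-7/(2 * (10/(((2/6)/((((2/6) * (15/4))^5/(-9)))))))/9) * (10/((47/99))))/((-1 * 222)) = -19712/5434375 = -0.00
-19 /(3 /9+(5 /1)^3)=-57 /376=-0.15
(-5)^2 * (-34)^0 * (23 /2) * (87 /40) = 10005 /16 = 625.31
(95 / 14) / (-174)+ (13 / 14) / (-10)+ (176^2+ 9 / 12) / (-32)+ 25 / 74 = -13957011659 / 14421120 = -967.82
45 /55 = 9 /11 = 0.82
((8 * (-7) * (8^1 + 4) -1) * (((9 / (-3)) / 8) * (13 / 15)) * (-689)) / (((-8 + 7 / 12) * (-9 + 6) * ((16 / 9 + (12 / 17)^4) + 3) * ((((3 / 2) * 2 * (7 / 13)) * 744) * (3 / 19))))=-124357011646907 / 17511608508240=-7.10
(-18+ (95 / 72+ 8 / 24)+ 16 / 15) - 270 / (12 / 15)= -127001 / 360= -352.78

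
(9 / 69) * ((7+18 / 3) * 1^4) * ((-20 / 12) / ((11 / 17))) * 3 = -3315 / 253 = -13.10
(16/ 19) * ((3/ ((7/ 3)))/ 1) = 144/ 133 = 1.08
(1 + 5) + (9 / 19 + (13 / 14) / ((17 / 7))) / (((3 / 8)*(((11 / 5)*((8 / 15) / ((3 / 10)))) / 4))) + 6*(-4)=-55659 / 3553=-15.67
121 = 121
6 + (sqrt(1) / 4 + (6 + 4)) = 65 / 4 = 16.25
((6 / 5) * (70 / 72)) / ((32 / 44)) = 77 / 48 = 1.60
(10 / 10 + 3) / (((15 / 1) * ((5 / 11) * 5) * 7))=44 / 2625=0.02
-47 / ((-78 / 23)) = 1081 / 78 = 13.86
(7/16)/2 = 7/32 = 0.22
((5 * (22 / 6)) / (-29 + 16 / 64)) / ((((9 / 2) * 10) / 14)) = -616 / 3105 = -0.20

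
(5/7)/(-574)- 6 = -24113/4018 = -6.00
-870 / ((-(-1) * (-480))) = 29 / 16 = 1.81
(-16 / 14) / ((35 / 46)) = -368 / 245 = -1.50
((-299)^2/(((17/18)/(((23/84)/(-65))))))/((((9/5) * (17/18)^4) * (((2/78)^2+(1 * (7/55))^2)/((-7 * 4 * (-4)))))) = -101861533579291200/55057794889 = -1850083.79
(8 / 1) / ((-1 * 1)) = -8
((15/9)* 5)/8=25/24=1.04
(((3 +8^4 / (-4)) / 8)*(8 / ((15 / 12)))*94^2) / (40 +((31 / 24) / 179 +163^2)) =-155026418304 / 571561475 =-271.23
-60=-60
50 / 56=0.89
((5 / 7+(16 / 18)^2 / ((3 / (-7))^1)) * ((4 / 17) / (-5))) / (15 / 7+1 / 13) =2938 / 122715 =0.02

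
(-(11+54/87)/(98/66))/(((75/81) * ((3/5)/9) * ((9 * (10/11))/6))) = -3302937/35525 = -92.98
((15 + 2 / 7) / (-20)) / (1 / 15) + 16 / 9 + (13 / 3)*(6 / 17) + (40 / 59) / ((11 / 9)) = -21137065 / 2780316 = -7.60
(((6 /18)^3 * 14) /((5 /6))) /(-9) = -0.07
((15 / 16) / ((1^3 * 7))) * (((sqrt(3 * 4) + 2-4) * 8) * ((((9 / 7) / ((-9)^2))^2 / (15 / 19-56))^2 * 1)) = -1805 / 40447339420509 + 1805 * sqrt(3) / 40447339420509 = 0.00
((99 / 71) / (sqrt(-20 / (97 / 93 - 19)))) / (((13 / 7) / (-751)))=-173481 * sqrt(31062) / 57226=-534.29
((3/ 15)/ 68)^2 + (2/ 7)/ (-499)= -227707/ 403790800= -0.00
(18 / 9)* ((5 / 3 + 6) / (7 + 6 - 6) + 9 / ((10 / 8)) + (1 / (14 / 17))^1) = 1997 / 105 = 19.02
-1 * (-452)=452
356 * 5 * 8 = 14240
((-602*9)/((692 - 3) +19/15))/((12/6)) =-40635/10354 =-3.92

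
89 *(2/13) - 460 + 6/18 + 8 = -17081/39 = -437.97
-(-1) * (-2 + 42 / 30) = -3 / 5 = -0.60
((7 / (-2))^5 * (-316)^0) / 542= -16807 / 17344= -0.97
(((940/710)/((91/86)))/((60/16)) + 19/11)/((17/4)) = 8788324/18123105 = 0.48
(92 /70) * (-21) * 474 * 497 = -32509764 /5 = -6501952.80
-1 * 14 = -14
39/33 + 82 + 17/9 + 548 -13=61387/99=620.07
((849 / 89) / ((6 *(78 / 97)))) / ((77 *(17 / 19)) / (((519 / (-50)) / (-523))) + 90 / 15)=90231437 / 158691880048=0.00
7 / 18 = 0.39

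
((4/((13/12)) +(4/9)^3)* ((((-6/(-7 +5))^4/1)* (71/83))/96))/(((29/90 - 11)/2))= -1589690/3110757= -0.51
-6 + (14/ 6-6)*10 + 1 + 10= -95/ 3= -31.67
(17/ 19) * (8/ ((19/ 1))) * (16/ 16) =136/ 361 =0.38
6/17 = 0.35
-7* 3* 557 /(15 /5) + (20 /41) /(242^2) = -3899.00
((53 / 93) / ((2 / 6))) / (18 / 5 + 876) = 265 / 136338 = 0.00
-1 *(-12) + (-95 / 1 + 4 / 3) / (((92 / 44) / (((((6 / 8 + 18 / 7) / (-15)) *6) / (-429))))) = 744769 / 62790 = 11.86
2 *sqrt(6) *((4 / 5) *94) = 752 *sqrt(6) / 5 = 368.40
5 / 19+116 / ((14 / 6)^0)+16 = 2513 / 19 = 132.26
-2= -2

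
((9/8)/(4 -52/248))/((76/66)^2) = 303831/1357360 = 0.22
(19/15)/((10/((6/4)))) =19/100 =0.19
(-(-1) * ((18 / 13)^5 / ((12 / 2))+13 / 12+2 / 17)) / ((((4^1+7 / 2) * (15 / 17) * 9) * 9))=155212097 / 40600889550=0.00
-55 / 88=-5 / 8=-0.62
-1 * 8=-8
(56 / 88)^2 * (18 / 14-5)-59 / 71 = -20061 / 8591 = -2.34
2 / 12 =1 / 6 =0.17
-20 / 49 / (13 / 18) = -360 / 637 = -0.57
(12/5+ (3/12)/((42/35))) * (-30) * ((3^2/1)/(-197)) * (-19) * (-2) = 135.85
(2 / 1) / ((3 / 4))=8 / 3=2.67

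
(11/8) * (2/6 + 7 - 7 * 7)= -1375/24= -57.29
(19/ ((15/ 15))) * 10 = 190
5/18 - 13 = -229/18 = -12.72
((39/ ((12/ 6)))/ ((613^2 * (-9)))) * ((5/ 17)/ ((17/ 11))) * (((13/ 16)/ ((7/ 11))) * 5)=-511225/ 72977345952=-0.00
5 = 5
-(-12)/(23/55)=660/23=28.70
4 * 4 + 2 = 18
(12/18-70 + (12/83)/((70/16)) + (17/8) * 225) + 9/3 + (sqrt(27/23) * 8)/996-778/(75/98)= -70273339/116200 + 2 * sqrt(69)/1909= -604.75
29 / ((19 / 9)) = 261 / 19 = 13.74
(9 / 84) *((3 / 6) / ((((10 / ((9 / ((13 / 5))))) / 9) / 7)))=243 / 208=1.17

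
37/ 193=0.19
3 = 3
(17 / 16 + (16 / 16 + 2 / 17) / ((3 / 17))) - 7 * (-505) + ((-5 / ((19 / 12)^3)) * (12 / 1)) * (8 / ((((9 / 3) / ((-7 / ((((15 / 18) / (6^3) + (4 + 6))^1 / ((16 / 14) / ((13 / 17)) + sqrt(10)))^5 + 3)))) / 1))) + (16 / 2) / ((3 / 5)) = 35157232266360256223108943934039469462279697083224786206720000000 * sqrt(10) / 38178128142493234312931952807464420382223752108048043637933552731 + 6521321898580742180512968826648243271094838613714818166142215577295265 / 1832550150839675247020733734758292178346740101186306094620810531088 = 3561.52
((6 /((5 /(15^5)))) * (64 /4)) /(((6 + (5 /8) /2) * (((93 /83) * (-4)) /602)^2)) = 4044493872720000 /97061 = 41669608521.65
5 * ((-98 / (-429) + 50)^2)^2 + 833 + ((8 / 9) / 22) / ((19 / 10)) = 20481550956642609467 / 643550703939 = 31825854.33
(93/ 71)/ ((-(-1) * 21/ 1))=31/ 497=0.06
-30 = -30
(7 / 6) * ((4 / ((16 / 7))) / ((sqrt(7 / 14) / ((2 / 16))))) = 49 * sqrt(2) / 192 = 0.36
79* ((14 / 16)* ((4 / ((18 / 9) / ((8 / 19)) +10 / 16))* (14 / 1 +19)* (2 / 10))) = 72996 / 215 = 339.52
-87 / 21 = -29 / 7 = -4.14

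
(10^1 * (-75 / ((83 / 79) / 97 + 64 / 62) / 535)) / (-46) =17816475 / 609808729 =0.03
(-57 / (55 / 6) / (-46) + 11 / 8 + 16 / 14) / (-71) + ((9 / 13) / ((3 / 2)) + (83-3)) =5258560207 / 65385320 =80.42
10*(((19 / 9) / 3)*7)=1330 / 27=49.26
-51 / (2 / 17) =-867 / 2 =-433.50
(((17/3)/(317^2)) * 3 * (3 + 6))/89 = 153/8943521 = 0.00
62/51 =1.22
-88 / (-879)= 0.10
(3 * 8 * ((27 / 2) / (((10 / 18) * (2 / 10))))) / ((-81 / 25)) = -900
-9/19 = -0.47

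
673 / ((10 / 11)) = 7403 / 10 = 740.30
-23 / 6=-3.83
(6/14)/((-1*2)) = -3/14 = -0.21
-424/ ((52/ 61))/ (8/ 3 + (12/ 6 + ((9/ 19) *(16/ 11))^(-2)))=-73.43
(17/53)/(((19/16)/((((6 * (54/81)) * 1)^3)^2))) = 1114112/1007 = 1106.37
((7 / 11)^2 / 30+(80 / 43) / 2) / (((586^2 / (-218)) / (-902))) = 658314983 / 1218197310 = 0.54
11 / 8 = 1.38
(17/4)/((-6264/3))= -17/8352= -0.00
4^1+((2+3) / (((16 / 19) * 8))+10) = 1887 / 128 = 14.74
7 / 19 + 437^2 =3628418 / 19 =190969.37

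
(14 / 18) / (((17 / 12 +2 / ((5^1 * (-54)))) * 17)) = 420 / 12937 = 0.03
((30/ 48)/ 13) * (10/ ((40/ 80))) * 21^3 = 231525/ 26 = 8904.81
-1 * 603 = -603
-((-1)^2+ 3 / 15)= -6 / 5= -1.20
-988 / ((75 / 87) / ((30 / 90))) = -28652 / 75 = -382.03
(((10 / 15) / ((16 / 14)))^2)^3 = 117649 / 2985984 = 0.04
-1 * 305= -305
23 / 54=0.43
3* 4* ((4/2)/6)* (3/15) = 4/5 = 0.80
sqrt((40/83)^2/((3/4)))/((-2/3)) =-40*sqrt(3)/83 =-0.83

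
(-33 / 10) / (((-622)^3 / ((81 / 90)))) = 297 / 24064184800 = 0.00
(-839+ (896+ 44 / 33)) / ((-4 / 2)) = -175 / 6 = -29.17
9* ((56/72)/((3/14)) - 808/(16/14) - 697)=-37810/3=-12603.33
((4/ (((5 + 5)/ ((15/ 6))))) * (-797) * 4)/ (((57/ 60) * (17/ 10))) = -637600/ 323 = -1973.99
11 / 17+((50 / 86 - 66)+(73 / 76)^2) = -269586549 / 4222256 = -63.85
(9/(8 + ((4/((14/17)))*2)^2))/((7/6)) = 63/836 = 0.08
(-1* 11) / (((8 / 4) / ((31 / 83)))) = -2.05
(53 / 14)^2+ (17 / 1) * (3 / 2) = 7807 / 196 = 39.83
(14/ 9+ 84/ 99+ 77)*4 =31444/ 99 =317.62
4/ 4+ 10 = 11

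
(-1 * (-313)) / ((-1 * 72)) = -313 / 72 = -4.35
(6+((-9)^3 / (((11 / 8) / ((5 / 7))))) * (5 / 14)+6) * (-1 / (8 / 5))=41520 / 539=77.03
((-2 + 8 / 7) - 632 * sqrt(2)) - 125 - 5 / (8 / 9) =-632 * sqrt(2) - 7363 / 56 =-1025.27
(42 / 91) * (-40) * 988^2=-18021120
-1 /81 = -0.01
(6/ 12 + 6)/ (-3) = -13/ 6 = -2.17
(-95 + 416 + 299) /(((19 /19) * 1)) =620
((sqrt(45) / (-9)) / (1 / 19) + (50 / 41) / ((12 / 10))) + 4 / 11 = 1867 / 1353 - 19 * sqrt(5) / 3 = -12.78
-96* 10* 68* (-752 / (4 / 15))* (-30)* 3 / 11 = -16568064000 / 11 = -1506187636.36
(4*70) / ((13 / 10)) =2800 / 13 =215.38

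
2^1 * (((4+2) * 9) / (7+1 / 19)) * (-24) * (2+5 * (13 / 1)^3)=-270543888 / 67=-4037968.48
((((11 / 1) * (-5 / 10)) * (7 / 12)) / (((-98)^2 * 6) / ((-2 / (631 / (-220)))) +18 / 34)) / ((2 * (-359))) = 71995 / 1331466253632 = 0.00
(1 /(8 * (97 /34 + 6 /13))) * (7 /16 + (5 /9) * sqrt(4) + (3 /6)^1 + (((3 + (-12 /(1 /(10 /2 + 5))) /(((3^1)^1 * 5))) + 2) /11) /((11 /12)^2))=73026577 /1123151040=0.07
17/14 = 1.21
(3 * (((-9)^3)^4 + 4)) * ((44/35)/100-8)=-1184340018296199/175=-6767657247406.85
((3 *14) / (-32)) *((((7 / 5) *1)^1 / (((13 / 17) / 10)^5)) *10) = -7026761.18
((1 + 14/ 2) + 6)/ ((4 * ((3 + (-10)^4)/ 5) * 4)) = 5/ 11432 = 0.00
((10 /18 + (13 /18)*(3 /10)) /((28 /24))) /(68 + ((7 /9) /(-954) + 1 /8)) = 0.01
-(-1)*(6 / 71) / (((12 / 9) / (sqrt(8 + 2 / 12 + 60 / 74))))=3*sqrt(442446) / 10508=0.19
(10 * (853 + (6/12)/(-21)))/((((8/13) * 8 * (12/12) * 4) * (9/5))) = 11643125/48384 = 240.64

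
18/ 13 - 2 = -8/ 13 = -0.62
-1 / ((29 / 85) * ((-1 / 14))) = 1190 / 29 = 41.03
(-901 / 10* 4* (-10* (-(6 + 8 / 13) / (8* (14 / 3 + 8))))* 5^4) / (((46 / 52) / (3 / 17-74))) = 5362771875 / 437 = 12271789.19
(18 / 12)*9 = 27 / 2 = 13.50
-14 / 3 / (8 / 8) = -14 / 3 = -4.67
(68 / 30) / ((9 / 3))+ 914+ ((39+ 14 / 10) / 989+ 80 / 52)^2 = 34115317811264 / 37193051025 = 917.25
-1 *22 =-22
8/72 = 1/9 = 0.11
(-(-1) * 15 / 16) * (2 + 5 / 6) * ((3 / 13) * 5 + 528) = 584715 / 416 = 1405.56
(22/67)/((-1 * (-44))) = 1/134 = 0.01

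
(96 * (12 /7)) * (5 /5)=1152 /7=164.57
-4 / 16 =-0.25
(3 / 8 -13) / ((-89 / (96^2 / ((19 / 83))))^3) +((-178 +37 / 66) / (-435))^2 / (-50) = 232878530237745789599989767709 / 199281604909409055000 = 1168590198.50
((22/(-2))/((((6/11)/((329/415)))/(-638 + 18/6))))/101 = 5055743/50298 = 100.52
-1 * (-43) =43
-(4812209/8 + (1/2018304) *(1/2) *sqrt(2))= -4812209/8 - sqrt(2)/4036608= -601526.13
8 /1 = 8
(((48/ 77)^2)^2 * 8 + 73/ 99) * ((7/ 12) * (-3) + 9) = 17849335135/ 1265509476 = 14.10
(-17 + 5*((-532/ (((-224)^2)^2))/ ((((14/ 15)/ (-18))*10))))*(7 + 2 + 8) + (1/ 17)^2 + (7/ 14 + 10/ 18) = -942770234680931/ 3274179084288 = -287.94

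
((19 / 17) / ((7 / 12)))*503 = 114684 / 119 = 963.73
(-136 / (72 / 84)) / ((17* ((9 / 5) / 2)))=-280 / 27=-10.37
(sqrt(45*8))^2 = 360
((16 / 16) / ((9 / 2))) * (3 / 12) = 1 / 18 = 0.06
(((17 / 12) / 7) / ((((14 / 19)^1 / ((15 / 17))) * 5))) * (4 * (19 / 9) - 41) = -1.58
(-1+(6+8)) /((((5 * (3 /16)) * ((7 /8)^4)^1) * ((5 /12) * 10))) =1703936 /300125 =5.68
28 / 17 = 1.65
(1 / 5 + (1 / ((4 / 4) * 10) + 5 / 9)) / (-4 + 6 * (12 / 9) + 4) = 77 / 720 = 0.11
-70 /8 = -35 /4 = -8.75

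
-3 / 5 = -0.60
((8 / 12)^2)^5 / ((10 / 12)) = 2048 / 98415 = 0.02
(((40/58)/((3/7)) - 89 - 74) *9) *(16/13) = -673968/377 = -1787.71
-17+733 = 716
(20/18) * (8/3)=80/27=2.96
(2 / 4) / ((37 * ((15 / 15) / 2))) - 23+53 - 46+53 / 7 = -2176 / 259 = -8.40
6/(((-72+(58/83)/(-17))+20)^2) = 5972763/2695982450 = 0.00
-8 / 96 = -1 / 12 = -0.08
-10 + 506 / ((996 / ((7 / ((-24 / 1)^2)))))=-2866709 / 286848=-9.99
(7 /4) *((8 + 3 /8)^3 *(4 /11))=2105341 /5632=373.82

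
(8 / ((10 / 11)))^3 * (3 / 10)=127776 / 625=204.44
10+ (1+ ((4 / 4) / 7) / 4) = 309 / 28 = 11.04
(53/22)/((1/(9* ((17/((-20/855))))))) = -1386639/88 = -15757.26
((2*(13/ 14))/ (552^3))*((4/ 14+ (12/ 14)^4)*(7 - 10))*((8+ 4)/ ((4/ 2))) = -12883/ 78524455296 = -0.00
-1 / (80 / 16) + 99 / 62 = 433 / 310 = 1.40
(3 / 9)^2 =0.11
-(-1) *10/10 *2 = 2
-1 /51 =-0.02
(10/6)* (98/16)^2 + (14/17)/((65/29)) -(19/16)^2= 52177193/848640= 61.48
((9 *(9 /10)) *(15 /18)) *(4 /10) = 27 /10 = 2.70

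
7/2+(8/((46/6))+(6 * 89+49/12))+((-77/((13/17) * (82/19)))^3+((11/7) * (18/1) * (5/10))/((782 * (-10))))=-604619413346010733/49732199888280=-12157.50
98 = 98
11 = 11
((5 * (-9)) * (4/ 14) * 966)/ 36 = -345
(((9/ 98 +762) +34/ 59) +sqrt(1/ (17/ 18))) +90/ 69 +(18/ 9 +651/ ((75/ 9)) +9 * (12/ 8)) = 3 * sqrt(34)/ 17 +1425597379/ 1662325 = 858.62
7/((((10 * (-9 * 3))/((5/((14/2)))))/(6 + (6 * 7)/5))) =-4/15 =-0.27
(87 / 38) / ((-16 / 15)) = -1305 / 608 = -2.15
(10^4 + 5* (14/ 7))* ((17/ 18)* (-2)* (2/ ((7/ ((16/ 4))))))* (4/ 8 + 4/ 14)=-1069640/ 63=-16978.41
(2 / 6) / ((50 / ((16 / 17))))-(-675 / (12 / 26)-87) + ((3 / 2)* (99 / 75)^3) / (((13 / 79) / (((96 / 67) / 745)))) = 1549.55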